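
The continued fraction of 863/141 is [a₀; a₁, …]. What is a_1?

8

863 = 6·141 + 17   →  a_0 = 6
141 = 8·17 + 5   →  a_1 = 8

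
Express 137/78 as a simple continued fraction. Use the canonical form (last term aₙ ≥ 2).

137 = 1*78 + 59
78 = 1*59 + 19
59 = 3*19 + 2
19 = 9*2 + 1
2 = 2*1 + 0  (stop)
So 137/78 = [1; 1, 3, 9, 2].

[1; 1, 3, 9, 2]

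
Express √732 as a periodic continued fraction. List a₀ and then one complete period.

[27; 18, 54]

a₀ = ⌊√732⌋ = 27.
With m₀=0, d₀=1 and mₖ₊₁ = dₖaₖ − mₖ, dₖ₊₁ = (n − mₖ₊₁²)/dₖ, aₖ₊₁ = ⌊(a₀+mₖ₊₁)/dₖ₊₁⌋:
  k=1: m=27, d=3, a=18
  k=2: m=27, d=1, a=54
d=1 and a=2a₀=54 at k=2, so the next step gives (m, d) = (27, 3) again — its k=1 value — and the period has length 2.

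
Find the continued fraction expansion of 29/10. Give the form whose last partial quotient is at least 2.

[2; 1, 9]

29 = 2*10 + 9
10 = 1*9 + 1
9 = 9*1 + 0  (stop)
So 29/10 = [2; 1, 9].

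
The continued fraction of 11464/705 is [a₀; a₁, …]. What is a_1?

11464 = 16·705 + 184   →  a_0 = 16
705 = 3·184 + 153   →  a_1 = 3

3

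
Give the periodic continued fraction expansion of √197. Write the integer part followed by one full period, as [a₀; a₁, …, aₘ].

[14; 28]

a₀ = ⌊√197⌋ = 14.
With m₀=0, d₀=1 and mₖ₊₁ = dₖaₖ − mₖ, dₖ₊₁ = (n − mₖ₊₁²)/dₖ, aₖ₊₁ = ⌊(a₀+mₖ₊₁)/dₖ₊₁⌋:
  k=1: m=14, d=1, a=28
d=1 and a=2a₀=28 at k=1, so the next step gives (m, d) = (14, 1) again — its k=1 value — and the period has length 1.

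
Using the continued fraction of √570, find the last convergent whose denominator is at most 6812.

√570 = [23; 1, 6, 1, 46, …] (period length 4).
Convergents:
  p_0/q_0 = 23/1
  p_1/q_1 = 24/1
  p_2/q_2 = 167/7
  p_3/q_3 = 191/8
  p_4/q_4 = 8953/375
  p_5/q_5 = 9144/383
  p_6/q_6 = 63817/2673
  p_7/q_7 = 72961/3056
  p_8/q_8 = 3420023/143249
q_7 = 3056 ≤ 6812 < 143249 = q_8, so the answer is 72961/3056.

72961/3056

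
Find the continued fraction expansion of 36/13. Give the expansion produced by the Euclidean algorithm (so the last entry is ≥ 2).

36 = 2*13 + 10
13 = 1*10 + 3
10 = 3*3 + 1
3 = 3*1 + 0  (stop)
So 36/13 = [2; 1, 3, 3].

[2; 1, 3, 3]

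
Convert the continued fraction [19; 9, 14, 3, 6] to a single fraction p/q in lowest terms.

47145/2467

Using pₖ = aₖpₖ₋₁ + pₖ₋₂ and qₖ = aₖqₖ₋₁ + qₖ₋₂:
  k=0: a=19, p=19, q=1
  k=1: a=9, p=172, q=9
  k=2: a=14, p=2427, q=127
  k=3: a=3, p=7453, q=390
  k=4: a=6, p=47145, q=2467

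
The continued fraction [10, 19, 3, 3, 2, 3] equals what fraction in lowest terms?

Fold from the inside: start with 3/1.
  2 + 1/3 = 7/3
  3 + 3/7 = 24/7
  3 + 7/24 = 79/24
  19 + 24/79 = 1525/79
  10 + 79/1525 = 15329/1525

15329/1525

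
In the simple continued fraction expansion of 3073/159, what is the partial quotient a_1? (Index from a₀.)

3

3073 = 19·159 + 52   →  a_0 = 19
159 = 3·52 + 3   →  a_1 = 3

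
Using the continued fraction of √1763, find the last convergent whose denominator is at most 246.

√1763 = [41; 1, 82, …] (period length 2).
Convergents:
  p_0/q_0 = 41/1
  p_1/q_1 = 42/1
  p_2/q_2 = 3485/83
  p_3/q_3 = 3527/84
  p_4/q_4 = 292699/6971
q_3 = 84 ≤ 246 < 6971 = q_4, so the answer is 3527/84.

3527/84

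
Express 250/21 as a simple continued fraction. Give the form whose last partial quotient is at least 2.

250 = 11·21 + 19
21 = 1·19 + 2
19 = 9·2 + 1
2 = 2·1 + 0  (stop)
So 250/21 = [11; 1, 9, 2].

[11; 1, 9, 2]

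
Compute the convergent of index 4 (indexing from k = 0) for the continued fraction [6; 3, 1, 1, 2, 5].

113/18

Using pₖ = aₖpₖ₋₁ + pₖ₋₂, qₖ = aₖqₖ₋₁ + qₖ₋₂ (with p₋₁=1, p₋₂=0, q₋₁=0, q₋₂=1):
  k=0: a=6, p=6, q=1
  k=1: a=3, p=19, q=3
  k=2: a=1, p=25, q=4
  k=3: a=1, p=44, q=7
  k=4: a=2, p=113, q=18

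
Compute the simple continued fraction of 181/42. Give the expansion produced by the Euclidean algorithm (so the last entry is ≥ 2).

181 = 4·42 + 13
42 = 3·13 + 3
13 = 4·3 + 1
3 = 3·1 + 0  (stop)
So 181/42 = [4; 3, 4, 3].

[4; 3, 4, 3]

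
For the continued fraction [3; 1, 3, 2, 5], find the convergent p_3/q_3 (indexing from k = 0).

Using pₖ = aₖpₖ₋₁ + pₖ₋₂, qₖ = aₖqₖ₋₁ + qₖ₋₂ (with p₋₁=1, p₋₂=0, q₋₁=0, q₋₂=1):
  k=0: a=3, p=3, q=1
  k=1: a=1, p=4, q=1
  k=2: a=3, p=15, q=4
  k=3: a=2, p=34, q=9

34/9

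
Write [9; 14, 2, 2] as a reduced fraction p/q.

653/72

Using pₖ = aₖpₖ₋₁ + pₖ₋₂ and qₖ = aₖqₖ₋₁ + qₖ₋₂:
  k=0: a=9, p=9, q=1
  k=1: a=14, p=127, q=14
  k=2: a=2, p=263, q=29
  k=3: a=2, p=653, q=72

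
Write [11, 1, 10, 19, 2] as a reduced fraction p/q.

5133/431

Using pₖ = aₖpₖ₋₁ + pₖ₋₂ and qₖ = aₖqₖ₋₁ + qₖ₋₂:
  k=0: a=11, p=11, q=1
  k=1: a=1, p=12, q=1
  k=2: a=10, p=131, q=11
  k=3: a=19, p=2501, q=210
  k=4: a=2, p=5133, q=431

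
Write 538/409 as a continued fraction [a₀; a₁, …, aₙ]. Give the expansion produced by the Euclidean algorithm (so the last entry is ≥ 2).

538 = 1×409 + 129
409 = 3×129 + 22
129 = 5×22 + 19
22 = 1×19 + 3
19 = 6×3 + 1
3 = 3×1 + 0  (stop)
So 538/409 = [1; 3, 5, 1, 6, 3].

[1; 3, 5, 1, 6, 3]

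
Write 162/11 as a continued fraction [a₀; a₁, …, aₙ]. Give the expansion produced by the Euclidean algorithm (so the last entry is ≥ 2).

[14; 1, 2, 1, 2]

162 = 14×11 + 8
11 = 1×8 + 3
8 = 2×3 + 2
3 = 1×2 + 1
2 = 2×1 + 0  (stop)
So 162/11 = [14; 1, 2, 1, 2].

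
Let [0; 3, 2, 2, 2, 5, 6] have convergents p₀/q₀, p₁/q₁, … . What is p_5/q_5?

Using pₖ = aₖpₖ₋₁ + pₖ₋₂, qₖ = aₖqₖ₋₁ + qₖ₋₂ (with p₋₁=1, p₋₂=0, q₋₁=0, q₋₂=1):
  k=0: a=0, p=0, q=1
  k=1: a=3, p=1, q=3
  k=2: a=2, p=2, q=7
  k=3: a=2, p=5, q=17
  k=4: a=2, p=12, q=41
  k=5: a=5, p=65, q=222

65/222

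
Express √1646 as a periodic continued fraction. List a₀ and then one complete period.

[40; 1, 1, 3, 40, 3, 1, 1, 80]

a₀ = ⌊√1646⌋ = 40.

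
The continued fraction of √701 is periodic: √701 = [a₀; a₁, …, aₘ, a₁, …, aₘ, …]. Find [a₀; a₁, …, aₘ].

[26; 2, 10, 10, 2, 52]

a₀ = ⌊√701⌋ = 26.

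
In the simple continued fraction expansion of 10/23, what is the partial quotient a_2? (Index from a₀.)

3

10 = 0·23 + 10   →  a_0 = 0
23 = 2·10 + 3   →  a_1 = 2
10 = 3·3 + 1   →  a_2 = 3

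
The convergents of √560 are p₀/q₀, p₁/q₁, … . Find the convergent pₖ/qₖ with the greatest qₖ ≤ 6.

√560 = [23; 1, 1, 1, 46, …] (period length 4).
Convergents:
  p_0/q_0 = 23/1
  p_1/q_1 = 24/1
  p_2/q_2 = 47/2
  p_3/q_3 = 71/3
  p_4/q_4 = 3313/140
q_3 = 3 ≤ 6 < 140 = q_4, so the answer is 71/3.

71/3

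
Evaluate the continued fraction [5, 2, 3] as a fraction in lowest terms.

Fold from the inside: start with 3/1.
  2 + 1/3 = 7/3
  5 + 3/7 = 38/7

38/7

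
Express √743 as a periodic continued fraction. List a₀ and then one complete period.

a₀ = ⌊√743⌋ = 27.
With m₀=0, d₀=1 and mₖ₊₁ = dₖaₖ − mₖ, dₖ₊₁ = (n − mₖ₊₁²)/dₖ, aₖ₊₁ = ⌊(a₀+mₖ₊₁)/dₖ₊₁⌋:
  k=1: m=27, d=14, a=3
  k=2: m=15, d=37, a=1
  k=3: m=22, d=7, a=7
  k=4: m=27, d=2, a=27
  k=5: m=27, d=7, a=7
  k=6: m=22, d=37, a=1
  k=7: m=15, d=14, a=3
  k=8: m=27, d=1, a=54
d=1 and a=2a₀=54 at k=8, so the next step gives (m, d) = (27, 14) again — its k=1 value — and the period has length 8.

[27; 3, 1, 7, 27, 7, 1, 3, 54]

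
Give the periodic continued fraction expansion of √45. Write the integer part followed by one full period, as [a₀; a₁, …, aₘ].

a₀ = ⌊√45⌋ = 6.
With m₀=0, d₀=1 and mₖ₊₁ = dₖaₖ − mₖ, dₖ₊₁ = (n − mₖ₊₁²)/dₖ, aₖ₊₁ = ⌊(a₀+mₖ₊₁)/dₖ₊₁⌋:
  k=1: m=6, d=9, a=1
  k=2: m=3, d=4, a=2
  k=3: m=5, d=5, a=2
  k=4: m=5, d=4, a=2
  k=5: m=3, d=9, a=1
  k=6: m=6, d=1, a=12
d=1 and a=2a₀=12 at k=6, so the next step gives (m, d) = (6, 9) again — its k=1 value — and the period has length 6.

[6; 1, 2, 2, 2, 1, 12]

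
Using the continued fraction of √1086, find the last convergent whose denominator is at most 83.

725/22

√1086 = [32; 1, 20, 1, 64, …] (period length 4).
Convergents:
  p_0/q_0 = 32/1
  p_1/q_1 = 33/1
  p_2/q_2 = 692/21
  p_3/q_3 = 725/22
  p_4/q_4 = 47092/1429
q_3 = 22 ≤ 83 < 1429 = q_4, so the answer is 725/22.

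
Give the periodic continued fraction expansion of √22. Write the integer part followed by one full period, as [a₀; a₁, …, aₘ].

a₀ = ⌊√22⌋ = 4.
With m₀=0, d₀=1 and mₖ₊₁ = dₖaₖ − mₖ, dₖ₊₁ = (n − mₖ₊₁²)/dₖ, aₖ₊₁ = ⌊(a₀+mₖ₊₁)/dₖ₊₁⌋:
  k=1: m=4, d=6, a=1
  k=2: m=2, d=3, a=2
  k=3: m=4, d=2, a=4
  k=4: m=4, d=3, a=2
  k=5: m=2, d=6, a=1
  k=6: m=4, d=1, a=8
d=1 and a=2a₀=8 at k=6, so the next step gives (m, d) = (4, 6) again — its k=1 value — and the period has length 6.

[4; 1, 2, 4, 2, 1, 8]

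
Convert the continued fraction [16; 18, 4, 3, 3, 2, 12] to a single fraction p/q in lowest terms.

Using pₖ = aₖpₖ₋₁ + pₖ₋₂ and qₖ = aₖqₖ₋₁ + qₖ₋₂:
  k=0: a=16, p=16, q=1
  k=1: a=18, p=289, q=18
  k=2: a=4, p=1172, q=73
  k=3: a=3, p=3805, q=237
  k=4: a=3, p=12587, q=784
  k=5: a=2, p=28979, q=1805
  k=6: a=12, p=360335, q=22444

360335/22444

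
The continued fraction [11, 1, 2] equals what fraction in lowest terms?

Using pₖ = aₖpₖ₋₁ + pₖ₋₂ and qₖ = aₖqₖ₋₁ + qₖ₋₂:
  k=0: a=11, p=11, q=1
  k=1: a=1, p=12, q=1
  k=2: a=2, p=35, q=3

35/3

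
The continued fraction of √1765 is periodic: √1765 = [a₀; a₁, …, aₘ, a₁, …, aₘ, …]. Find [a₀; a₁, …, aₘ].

[42; 84]

a₀ = ⌊√1765⌋ = 42.
With m₀=0, d₀=1 and mₖ₊₁ = dₖaₖ − mₖ, dₖ₊₁ = (n − mₖ₊₁²)/dₖ, aₖ₊₁ = ⌊(a₀+mₖ₊₁)/dₖ₊₁⌋:
  k=1: m=42, d=1, a=84
d=1 and a=2a₀=84 at k=1, so the next step gives (m, d) = (42, 1) again — its k=1 value — and the period has length 1.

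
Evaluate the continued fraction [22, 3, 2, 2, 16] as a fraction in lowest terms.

6220/279

Using pₖ = aₖpₖ₋₁ + pₖ₋₂ and qₖ = aₖqₖ₋₁ + qₖ₋₂:
  k=0: a=22, p=22, q=1
  k=1: a=3, p=67, q=3
  k=2: a=2, p=156, q=7
  k=3: a=2, p=379, q=17
  k=4: a=16, p=6220, q=279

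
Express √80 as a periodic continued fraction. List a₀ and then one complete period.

[8; 1, 16]

a₀ = ⌊√80⌋ = 8.
With m₀=0, d₀=1 and mₖ₊₁ = dₖaₖ − mₖ, dₖ₊₁ = (n − mₖ₊₁²)/dₖ, aₖ₊₁ = ⌊(a₀+mₖ₊₁)/dₖ₊₁⌋:
  k=1: m=8, d=16, a=1
  k=2: m=8, d=1, a=16
d=1 and a=2a₀=16 at k=2, so the next step gives (m, d) = (8, 16) again — its k=1 value — and the period has length 2.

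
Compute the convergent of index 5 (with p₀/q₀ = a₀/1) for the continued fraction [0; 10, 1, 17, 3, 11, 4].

Using pₖ = aₖpₖ₋₁ + pₖ₋₂, qₖ = aₖqₖ₋₁ + qₖ₋₂ (with p₋₁=1, p₋₂=0, q₋₁=0, q₋₂=1):
  k=0: a=0, p=0, q=1
  k=1: a=10, p=1, q=10
  k=2: a=1, p=1, q=11
  k=3: a=17, p=18, q=197
  k=4: a=3, p=55, q=602
  k=5: a=11, p=623, q=6819

623/6819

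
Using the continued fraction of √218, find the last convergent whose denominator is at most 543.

√218 = [14; 1, 3, 3, 1, 28, …] (period length 5).
Convergents:
  p_0/q_0 = 14/1
  p_1/q_1 = 15/1
  p_2/q_2 = 59/4
  p_3/q_3 = 192/13
  p_4/q_4 = 251/17
  p_5/q_5 = 7220/489
  p_6/q_6 = 7471/506
  p_7/q_7 = 29633/2007
q_6 = 506 ≤ 543 < 2007 = q_7, so the answer is 7471/506.

7471/506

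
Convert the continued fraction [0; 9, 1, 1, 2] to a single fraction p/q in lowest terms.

5/48

Fold from the inside: start with 2/1.
  1 + 1/2 = 3/2
  1 + 2/3 = 5/3
  9 + 3/5 = 48/5
  0 + 5/48 = 5/48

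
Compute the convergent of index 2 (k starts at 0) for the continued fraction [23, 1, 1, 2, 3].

47/2

Using pₖ = aₖpₖ₋₁ + pₖ₋₂, qₖ = aₖqₖ₋₁ + qₖ₋₂ (with p₋₁=1, p₋₂=0, q₋₁=0, q₋₂=1):
  k=0: a=23, p=23, q=1
  k=1: a=1, p=24, q=1
  k=2: a=1, p=47, q=2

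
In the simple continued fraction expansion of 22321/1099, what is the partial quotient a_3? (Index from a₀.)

22321 = 20·1099 + 341   →  a_0 = 20
1099 = 3·341 + 76   →  a_1 = 3
341 = 4·76 + 37   →  a_2 = 4
76 = 2·37 + 2   →  a_3 = 2

2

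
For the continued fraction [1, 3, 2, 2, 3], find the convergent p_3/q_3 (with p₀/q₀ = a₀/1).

Using pₖ = aₖpₖ₋₁ + pₖ₋₂, qₖ = aₖqₖ₋₁ + qₖ₋₂ (with p₋₁=1, p₋₂=0, q₋₁=0, q₋₂=1):
  k=0: a=1, p=1, q=1
  k=1: a=3, p=4, q=3
  k=2: a=2, p=9, q=7
  k=3: a=2, p=22, q=17

22/17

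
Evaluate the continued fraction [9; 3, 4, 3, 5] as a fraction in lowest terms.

2076/223

Using pₖ = aₖpₖ₋₁ + pₖ₋₂ and qₖ = aₖqₖ₋₁ + qₖ₋₂:
  k=0: a=9, p=9, q=1
  k=1: a=3, p=28, q=3
  k=2: a=4, p=121, q=13
  k=3: a=3, p=391, q=42
  k=4: a=5, p=2076, q=223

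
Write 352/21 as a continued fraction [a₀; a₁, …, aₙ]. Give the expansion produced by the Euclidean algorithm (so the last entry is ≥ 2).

[16; 1, 3, 5]

352 = 16×21 + 16
21 = 1×16 + 5
16 = 3×5 + 1
5 = 5×1 + 0  (stop)
So 352/21 = [16; 1, 3, 5].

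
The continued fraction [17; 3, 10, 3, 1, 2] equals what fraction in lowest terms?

Using pₖ = aₖpₖ₋₁ + pₖ₋₂ and qₖ = aₖqₖ₋₁ + qₖ₋₂:
  k=0: a=17, p=17, q=1
  k=1: a=3, p=52, q=3
  k=2: a=10, p=537, q=31
  k=3: a=3, p=1663, q=96
  k=4: a=1, p=2200, q=127
  k=5: a=2, p=6063, q=350

6063/350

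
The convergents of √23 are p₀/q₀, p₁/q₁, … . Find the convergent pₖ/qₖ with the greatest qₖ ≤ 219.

√23 = [4; 1, 3, 1, 8, …] (period length 4).
Convergents:
  p_0/q_0 = 4/1
  p_1/q_1 = 5/1
  p_2/q_2 = 19/4
  p_3/q_3 = 24/5
  p_4/q_4 = 211/44
  p_5/q_5 = 235/49
  p_6/q_6 = 916/191
  p_7/q_7 = 1151/240
q_6 = 191 ≤ 219 < 240 = q_7, so the answer is 916/191.

916/191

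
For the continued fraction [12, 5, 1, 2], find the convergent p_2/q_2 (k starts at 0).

Using pₖ = aₖpₖ₋₁ + pₖ₋₂, qₖ = aₖqₖ₋₁ + qₖ₋₂ (with p₋₁=1, p₋₂=0, q₋₁=0, q₋₂=1):
  k=0: a=12, p=12, q=1
  k=1: a=5, p=61, q=5
  k=2: a=1, p=73, q=6

73/6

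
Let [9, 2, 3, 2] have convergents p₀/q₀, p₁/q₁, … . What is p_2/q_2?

Using pₖ = aₖpₖ₋₁ + pₖ₋₂, qₖ = aₖqₖ₋₁ + qₖ₋₂ (with p₋₁=1, p₋₂=0, q₋₁=0, q₋₂=1):
  k=0: a=9, p=9, q=1
  k=1: a=2, p=19, q=2
  k=2: a=3, p=66, q=7

66/7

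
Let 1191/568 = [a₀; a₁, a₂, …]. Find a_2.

1191 = 2·568 + 55   →  a_0 = 2
568 = 10·55 + 18   →  a_1 = 10
55 = 3·18 + 1   →  a_2 = 3

3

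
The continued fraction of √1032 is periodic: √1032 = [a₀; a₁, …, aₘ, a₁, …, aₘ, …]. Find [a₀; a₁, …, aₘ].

a₀ = ⌊√1032⌋ = 32.
With m₀=0, d₀=1 and mₖ₊₁ = dₖaₖ − mₖ, dₖ₊₁ = (n − mₖ₊₁²)/dₖ, aₖ₊₁ = ⌊(a₀+mₖ₊₁)/dₖ₊₁⌋:
  k=1: m=32, d=8, a=8
  k=2: m=32, d=1, a=64
d=1 and a=2a₀=64 at k=2, so the next step gives (m, d) = (32, 8) again — its k=1 value — and the period has length 2.

[32; 8, 64]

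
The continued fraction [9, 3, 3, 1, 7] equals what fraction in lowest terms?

Using pₖ = aₖpₖ₋₁ + pₖ₋₂ and qₖ = aₖqₖ₋₁ + qₖ₋₂:
  k=0: a=9, p=9, q=1
  k=1: a=3, p=28, q=3
  k=2: a=3, p=93, q=10
  k=3: a=1, p=121, q=13
  k=4: a=7, p=940, q=101

940/101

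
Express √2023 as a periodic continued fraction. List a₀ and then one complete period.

a₀ = ⌊√2023⌋ = 44.
With m₀=0, d₀=1 and mₖ₊₁ = dₖaₖ − mₖ, dₖ₊₁ = (n − mₖ₊₁²)/dₖ, aₖ₊₁ = ⌊(a₀+mₖ₊₁)/dₖ₊₁⌋:
  k=1: m=44, d=87, a=1
  k=2: m=43, d=2, a=43
  k=3: m=43, d=87, a=1
  k=4: m=44, d=1, a=88
d=1 and a=2a₀=88 at k=4, so the next step gives (m, d) = (44, 87) again — its k=1 value — and the period has length 4.

[44; 1, 43, 1, 88]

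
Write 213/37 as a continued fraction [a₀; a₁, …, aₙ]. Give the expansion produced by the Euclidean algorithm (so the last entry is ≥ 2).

213 = 5*37 + 28
37 = 1*28 + 9
28 = 3*9 + 1
9 = 9*1 + 0  (stop)
So 213/37 = [5; 1, 3, 9].

[5; 1, 3, 9]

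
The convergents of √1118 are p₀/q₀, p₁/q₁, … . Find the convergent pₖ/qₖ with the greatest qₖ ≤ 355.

4213/126

√1118 = [33; 2, 3, 2, 3, 2, 66, …] (period length 6).
Convergents:
  p_0/q_0 = 33/1
  p_1/q_1 = 67/2
  p_2/q_2 = 234/7
  p_3/q_3 = 535/16
  p_4/q_4 = 1839/55
  p_5/q_5 = 4213/126
  p_6/q_6 = 279897/8371
q_5 = 126 ≤ 355 < 8371 = q_6, so the answer is 4213/126.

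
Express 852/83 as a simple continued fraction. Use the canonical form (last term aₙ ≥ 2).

[10; 3, 1, 3, 2, 2]

852 = 10*83 + 22
83 = 3*22 + 17
22 = 1*17 + 5
17 = 3*5 + 2
5 = 2*2 + 1
2 = 2*1 + 0  (stop)
So 852/83 = [10; 3, 1, 3, 2, 2].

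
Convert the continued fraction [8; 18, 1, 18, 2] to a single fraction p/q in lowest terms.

5951/739

Fold from the inside: start with 2/1.
  18 + 1/2 = 37/2
  1 + 2/37 = 39/37
  18 + 37/39 = 739/39
  8 + 39/739 = 5951/739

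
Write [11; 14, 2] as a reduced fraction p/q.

321/29

Using pₖ = aₖpₖ₋₁ + pₖ₋₂ and qₖ = aₖqₖ₋₁ + qₖ₋₂:
  k=0: a=11, p=11, q=1
  k=1: a=14, p=155, q=14
  k=2: a=2, p=321, q=29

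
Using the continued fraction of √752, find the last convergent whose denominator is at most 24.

√752 = [27; 2, 2, 1, 2, 1, 2, 2, 54, …] (period length 8).
Convergents:
  p_0/q_0 = 27/1
  p_1/q_1 = 55/2
  p_2/q_2 = 137/5
  p_3/q_3 = 192/7
  p_4/q_4 = 521/19
  p_5/q_5 = 713/26
q_4 = 19 ≤ 24 < 26 = q_5, so the answer is 521/19.

521/19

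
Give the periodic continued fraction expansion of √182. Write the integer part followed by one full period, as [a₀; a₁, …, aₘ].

[13; 2, 26]

a₀ = ⌊√182⌋ = 13.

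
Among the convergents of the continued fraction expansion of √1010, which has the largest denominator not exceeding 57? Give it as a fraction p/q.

√1010 = [31; 1, 3, 1, 1, 3, 1, 62, …] (period length 7).
Convergents:
  p_0/q_0 = 31/1
  p_1/q_1 = 32/1
  p_2/q_2 = 127/4
  p_3/q_3 = 159/5
  p_4/q_4 = 286/9
  p_5/q_5 = 1017/32
  p_6/q_6 = 1303/41
  p_7/q_7 = 81803/2574
q_6 = 41 ≤ 57 < 2574 = q_7, so the answer is 1303/41.

1303/41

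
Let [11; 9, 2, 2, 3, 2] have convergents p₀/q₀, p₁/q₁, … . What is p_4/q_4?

Using pₖ = aₖpₖ₋₁ + pₖ₋₂, qₖ = aₖqₖ₋₁ + qₖ₋₂ (with p₋₁=1, p₋₂=0, q₋₁=0, q₋₂=1):
  k=0: a=11, p=11, q=1
  k=1: a=9, p=100, q=9
  k=2: a=2, p=211, q=19
  k=3: a=2, p=522, q=47
  k=4: a=3, p=1777, q=160

1777/160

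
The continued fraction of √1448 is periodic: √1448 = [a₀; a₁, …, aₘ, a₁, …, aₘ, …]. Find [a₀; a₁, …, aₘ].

a₀ = ⌊√1448⌋ = 38.
With m₀=0, d₀=1 and mₖ₊₁ = dₖaₖ − mₖ, dₖ₊₁ = (n − mₖ₊₁²)/dₖ, aₖ₊₁ = ⌊(a₀+mₖ₊₁)/dₖ₊₁⌋:
  k=1: m=38, d=4, a=19
  k=2: m=38, d=1, a=76
d=1 and a=2a₀=76 at k=2, so the next step gives (m, d) = (38, 4) again — its k=1 value — and the period has length 2.

[38; 19, 76]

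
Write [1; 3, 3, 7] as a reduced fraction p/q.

Using pₖ = aₖpₖ₋₁ + pₖ₋₂ and qₖ = aₖqₖ₋₁ + qₖ₋₂:
  k=0: a=1, p=1, q=1
  k=1: a=3, p=4, q=3
  k=2: a=3, p=13, q=10
  k=3: a=7, p=95, q=73

95/73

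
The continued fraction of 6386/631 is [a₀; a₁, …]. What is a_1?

8

6386 = 10·631 + 76   →  a_0 = 10
631 = 8·76 + 23   →  a_1 = 8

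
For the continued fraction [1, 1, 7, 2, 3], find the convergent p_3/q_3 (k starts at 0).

32/17

Using pₖ = aₖpₖ₋₁ + pₖ₋₂, qₖ = aₖqₖ₋₁ + qₖ₋₂ (with p₋₁=1, p₋₂=0, q₋₁=0, q₋₂=1):
  k=0: a=1, p=1, q=1
  k=1: a=1, p=2, q=1
  k=2: a=7, p=15, q=8
  k=3: a=2, p=32, q=17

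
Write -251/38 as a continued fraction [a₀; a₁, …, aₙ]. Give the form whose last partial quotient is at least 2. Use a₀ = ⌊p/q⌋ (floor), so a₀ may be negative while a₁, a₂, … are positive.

-251 = -7*38 + 15
38 = 2*15 + 8
15 = 1*8 + 7
8 = 1*7 + 1
7 = 7*1 + 0  (stop)
So -251/38 = [-7; 2, 1, 1, 7].

[-7; 2, 1, 1, 7]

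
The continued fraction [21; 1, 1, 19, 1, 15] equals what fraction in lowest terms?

Fold from the inside: start with 15/1.
  1 + 1/15 = 16/15
  19 + 15/16 = 319/16
  1 + 16/319 = 335/319
  1 + 319/335 = 654/335
  21 + 335/654 = 14069/654

14069/654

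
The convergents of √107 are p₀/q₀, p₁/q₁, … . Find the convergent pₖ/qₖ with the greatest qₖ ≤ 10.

√107 = [10; 2, 1, 9, 1, 2, 20, …] (period length 6).
Convergents:
  p_0/q_0 = 10/1
  p_1/q_1 = 21/2
  p_2/q_2 = 31/3
  p_3/q_3 = 300/29
q_2 = 3 ≤ 10 < 29 = q_3, so the answer is 31/3.

31/3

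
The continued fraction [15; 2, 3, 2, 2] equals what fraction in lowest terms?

Using pₖ = aₖpₖ₋₁ + pₖ₋₂ and qₖ = aₖqₖ₋₁ + qₖ₋₂:
  k=0: a=15, p=15, q=1
  k=1: a=2, p=31, q=2
  k=2: a=3, p=108, q=7
  k=3: a=2, p=247, q=16
  k=4: a=2, p=602, q=39

602/39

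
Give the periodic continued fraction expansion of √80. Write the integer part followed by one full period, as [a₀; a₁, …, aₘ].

[8; 1, 16]

a₀ = ⌊√80⌋ = 8.
With m₀=0, d₀=1 and mₖ₊₁ = dₖaₖ − mₖ, dₖ₊₁ = (n − mₖ₊₁²)/dₖ, aₖ₊₁ = ⌊(a₀+mₖ₊₁)/dₖ₊₁⌋:
  k=1: m=8, d=16, a=1
  k=2: m=8, d=1, a=16
d=1 and a=2a₀=16 at k=2, so the next step gives (m, d) = (8, 16) again — its k=1 value — and the period has length 2.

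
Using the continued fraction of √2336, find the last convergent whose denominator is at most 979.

√2336 = [48; 3, 96, …] (period length 2).
Convergents:
  p_0/q_0 = 48/1
  p_1/q_1 = 145/3
  p_2/q_2 = 13968/289
  p_3/q_3 = 42049/870
  p_4/q_4 = 4050672/83809
q_3 = 870 ≤ 979 < 83809 = q_4, so the answer is 42049/870.

42049/870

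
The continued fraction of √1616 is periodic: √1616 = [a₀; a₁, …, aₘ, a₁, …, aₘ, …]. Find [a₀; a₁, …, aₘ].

a₀ = ⌊√1616⌋ = 40.
With m₀=0, d₀=1 and mₖ₊₁ = dₖaₖ − mₖ, dₖ₊₁ = (n − mₖ₊₁²)/dₖ, aₖ₊₁ = ⌊(a₀+mₖ₊₁)/dₖ₊₁⌋:
  k=1: m=40, d=16, a=5
  k=2: m=40, d=1, a=80
d=1 and a=2a₀=80 at k=2, so the next step gives (m, d) = (40, 16) again — its k=1 value — and the period has length 2.

[40; 5, 80]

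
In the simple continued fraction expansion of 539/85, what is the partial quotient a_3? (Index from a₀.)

539 = 6·85 + 29   →  a_0 = 6
85 = 2·29 + 27   →  a_1 = 2
29 = 1·27 + 2   →  a_2 = 1
27 = 13·2 + 1   →  a_3 = 13

13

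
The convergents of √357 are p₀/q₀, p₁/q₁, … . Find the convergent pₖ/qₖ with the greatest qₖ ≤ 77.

359/19

√357 = [18; 1, 8, 2, 8, 1, 36, …] (period length 6).
Convergents:
  p_0/q_0 = 18/1
  p_1/q_1 = 19/1
  p_2/q_2 = 170/9
  p_3/q_3 = 359/19
  p_4/q_4 = 3042/161
q_3 = 19 ≤ 77 < 161 = q_4, so the answer is 359/19.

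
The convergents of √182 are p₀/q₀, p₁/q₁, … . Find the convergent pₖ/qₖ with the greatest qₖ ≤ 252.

√182 = [13; 2, 26, …] (period length 2).
Convergents:
  p_0/q_0 = 13/1
  p_1/q_1 = 27/2
  p_2/q_2 = 715/53
  p_3/q_3 = 1457/108
  p_4/q_4 = 38597/2861
q_3 = 108 ≤ 252 < 2861 = q_4, so the answer is 1457/108.

1457/108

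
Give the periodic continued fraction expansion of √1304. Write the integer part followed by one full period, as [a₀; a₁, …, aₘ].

a₀ = ⌊√1304⌋ = 36.

[36; 9, 72]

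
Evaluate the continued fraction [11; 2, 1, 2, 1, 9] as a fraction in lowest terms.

1216/107

Using pₖ = aₖpₖ₋₁ + pₖ₋₂ and qₖ = aₖqₖ₋₁ + qₖ₋₂:
  k=0: a=11, p=11, q=1
  k=1: a=2, p=23, q=2
  k=2: a=1, p=34, q=3
  k=3: a=2, p=91, q=8
  k=4: a=1, p=125, q=11
  k=5: a=9, p=1216, q=107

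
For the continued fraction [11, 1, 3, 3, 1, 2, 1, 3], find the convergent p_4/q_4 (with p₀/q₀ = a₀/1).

200/17

Using pₖ = aₖpₖ₋₁ + pₖ₋₂, qₖ = aₖqₖ₋₁ + qₖ₋₂ (with p₋₁=1, p₋₂=0, q₋₁=0, q₋₂=1):
  k=0: a=11, p=11, q=1
  k=1: a=1, p=12, q=1
  k=2: a=3, p=47, q=4
  k=3: a=3, p=153, q=13
  k=4: a=1, p=200, q=17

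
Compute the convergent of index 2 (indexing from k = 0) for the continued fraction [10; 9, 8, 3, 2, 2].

Using pₖ = aₖpₖ₋₁ + pₖ₋₂, qₖ = aₖqₖ₋₁ + qₖ₋₂ (with p₋₁=1, p₋₂=0, q₋₁=0, q₋₂=1):
  k=0: a=10, p=10, q=1
  k=1: a=9, p=91, q=9
  k=2: a=8, p=738, q=73

738/73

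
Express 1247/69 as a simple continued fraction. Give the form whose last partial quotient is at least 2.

1247 = 18×69 + 5
69 = 13×5 + 4
5 = 1×4 + 1
4 = 4×1 + 0  (stop)
So 1247/69 = [18; 13, 1, 4].

[18; 13, 1, 4]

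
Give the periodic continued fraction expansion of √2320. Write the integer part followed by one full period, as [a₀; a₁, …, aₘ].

[48; 6, 96]

a₀ = ⌊√2320⌋ = 48.
With m₀=0, d₀=1 and mₖ₊₁ = dₖaₖ − mₖ, dₖ₊₁ = (n − mₖ₊₁²)/dₖ, aₖ₊₁ = ⌊(a₀+mₖ₊₁)/dₖ₊₁⌋:
  k=1: m=48, d=16, a=6
  k=2: m=48, d=1, a=96
d=1 and a=2a₀=96 at k=2, so the next step gives (m, d) = (48, 16) again — its k=1 value — and the period has length 2.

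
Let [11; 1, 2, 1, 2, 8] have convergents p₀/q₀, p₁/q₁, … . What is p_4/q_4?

Using pₖ = aₖpₖ₋₁ + pₖ₋₂, qₖ = aₖqₖ₋₁ + qₖ₋₂ (with p₋₁=1, p₋₂=0, q₋₁=0, q₋₂=1):
  k=0: a=11, p=11, q=1
  k=1: a=1, p=12, q=1
  k=2: a=2, p=35, q=3
  k=3: a=1, p=47, q=4
  k=4: a=2, p=129, q=11

129/11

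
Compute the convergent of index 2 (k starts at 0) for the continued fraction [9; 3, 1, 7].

Using pₖ = aₖpₖ₋₁ + pₖ₋₂, qₖ = aₖqₖ₋₁ + qₖ₋₂ (with p₋₁=1, p₋₂=0, q₋₁=0, q₋₂=1):
  k=0: a=9, p=9, q=1
  k=1: a=3, p=28, q=3
  k=2: a=1, p=37, q=4

37/4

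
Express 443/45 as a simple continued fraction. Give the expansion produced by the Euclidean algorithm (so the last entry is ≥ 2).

[9; 1, 5, 2, 3]

443 = 9×45 + 38
45 = 1×38 + 7
38 = 5×7 + 3
7 = 2×3 + 1
3 = 3×1 + 0  (stop)
So 443/45 = [9; 1, 5, 2, 3].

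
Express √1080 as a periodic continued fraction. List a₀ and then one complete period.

[32; 1, 6, 3, 6, 1, 64]

a₀ = ⌊√1080⌋ = 32.
With m₀=0, d₀=1 and mₖ₊₁ = dₖaₖ − mₖ, dₖ₊₁ = (n − mₖ₊₁²)/dₖ, aₖ₊₁ = ⌊(a₀+mₖ₊₁)/dₖ₊₁⌋:
  k=1: m=32, d=56, a=1
  k=2: m=24, d=9, a=6
  k=3: m=30, d=20, a=3
  k=4: m=30, d=9, a=6
  k=5: m=24, d=56, a=1
  k=6: m=32, d=1, a=64
d=1 and a=2a₀=64 at k=6, so the next step gives (m, d) = (32, 56) again — its k=1 value — and the period has length 6.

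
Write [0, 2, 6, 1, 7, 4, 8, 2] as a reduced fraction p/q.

Using pₖ = aₖpₖ₋₁ + pₖ₋₂ and qₖ = aₖqₖ₋₁ + qₖ₋₂:
  k=0: a=0, p=0, q=1
  k=1: a=2, p=1, q=2
  k=2: a=6, p=6, q=13
  k=3: a=1, p=7, q=15
  k=4: a=7, p=55, q=118
  k=5: a=4, p=227, q=487
  k=6: a=8, p=1871, q=4014
  k=7: a=2, p=3969, q=8515

3969/8515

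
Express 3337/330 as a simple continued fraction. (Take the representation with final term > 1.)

[10; 8, 1, 11, 3]

3337 = 10*330 + 37
330 = 8*37 + 34
37 = 1*34 + 3
34 = 11*3 + 1
3 = 3*1 + 0  (stop)
So 3337/330 = [10; 8, 1, 11, 3].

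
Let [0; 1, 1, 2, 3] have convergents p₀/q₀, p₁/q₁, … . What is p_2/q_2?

1/2

Using pₖ = aₖpₖ₋₁ + pₖ₋₂, qₖ = aₖqₖ₋₁ + qₖ₋₂ (with p₋₁=1, p₋₂=0, q₋₁=0, q₋₂=1):
  k=0: a=0, p=0, q=1
  k=1: a=1, p=1, q=1
  k=2: a=1, p=1, q=2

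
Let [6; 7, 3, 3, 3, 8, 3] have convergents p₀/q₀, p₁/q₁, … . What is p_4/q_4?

Using pₖ = aₖpₖ₋₁ + pₖ₋₂, qₖ = aₖqₖ₋₁ + qₖ₋₂ (with p₋₁=1, p₋₂=0, q₋₁=0, q₋₂=1):
  k=0: a=6, p=6, q=1
  k=1: a=7, p=43, q=7
  k=2: a=3, p=135, q=22
  k=3: a=3, p=448, q=73
  k=4: a=3, p=1479, q=241

1479/241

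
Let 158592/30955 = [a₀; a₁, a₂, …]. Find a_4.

158592 = 5·30955 + 3817   →  a_0 = 5
30955 = 8·3817 + 419   →  a_1 = 8
3817 = 9·419 + 46   →  a_2 = 9
419 = 9·46 + 5   →  a_3 = 9
46 = 9·5 + 1   →  a_4 = 9

9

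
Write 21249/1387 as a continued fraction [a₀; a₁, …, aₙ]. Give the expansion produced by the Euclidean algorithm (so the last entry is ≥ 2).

21249 = 15×1387 + 444
1387 = 3×444 + 55
444 = 8×55 + 4
55 = 13×4 + 3
4 = 1×3 + 1
3 = 3×1 + 0  (stop)
So 21249/1387 = [15; 3, 8, 13, 1, 3].

[15; 3, 8, 13, 1, 3]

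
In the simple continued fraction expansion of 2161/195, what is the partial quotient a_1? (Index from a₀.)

2161 = 11·195 + 16   →  a_0 = 11
195 = 12·16 + 3   →  a_1 = 12

12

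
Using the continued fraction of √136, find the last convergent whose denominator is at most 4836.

55499/4759

√136 = [11; 1, 1, 1, 22, …] (period length 4).
Convergents:
  p_0/q_0 = 11/1
  p_1/q_1 = 12/1
  p_2/q_2 = 23/2
  p_3/q_3 = 35/3
  p_4/q_4 = 793/68
  p_5/q_5 = 828/71
  p_6/q_6 = 1621/139
  p_7/q_7 = 2449/210
  p_8/q_8 = 55499/4759
  p_9/q_9 = 57948/4969
q_8 = 4759 ≤ 4836 < 4969 = q_9, so the answer is 55499/4759.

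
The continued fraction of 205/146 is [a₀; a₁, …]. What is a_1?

2

205 = 1·146 + 59   →  a_0 = 1
146 = 2·59 + 28   →  a_1 = 2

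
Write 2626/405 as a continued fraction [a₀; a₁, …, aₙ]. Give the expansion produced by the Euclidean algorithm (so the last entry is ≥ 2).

2626 = 6·405 + 196
405 = 2·196 + 13
196 = 15·13 + 1
13 = 13·1 + 0  (stop)
So 2626/405 = [6; 2, 15, 13].

[6; 2, 15, 13]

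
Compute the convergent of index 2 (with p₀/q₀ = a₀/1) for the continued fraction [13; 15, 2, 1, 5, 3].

Using pₖ = aₖpₖ₋₁ + pₖ₋₂, qₖ = aₖqₖ₋₁ + qₖ₋₂ (with p₋₁=1, p₋₂=0, q₋₁=0, q₋₂=1):
  k=0: a=13, p=13, q=1
  k=1: a=15, p=196, q=15
  k=2: a=2, p=405, q=31

405/31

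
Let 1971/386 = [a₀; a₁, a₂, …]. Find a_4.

1971 = 5·386 + 41   →  a_0 = 5
386 = 9·41 + 17   →  a_1 = 9
41 = 2·17 + 7   →  a_2 = 2
17 = 2·7 + 3   →  a_3 = 2
7 = 2·3 + 1   →  a_4 = 2

2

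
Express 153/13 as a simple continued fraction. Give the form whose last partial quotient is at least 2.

[11; 1, 3, 3]

153 = 11*13 + 10
13 = 1*10 + 3
10 = 3*3 + 1
3 = 3*1 + 0  (stop)
So 153/13 = [11; 1, 3, 3].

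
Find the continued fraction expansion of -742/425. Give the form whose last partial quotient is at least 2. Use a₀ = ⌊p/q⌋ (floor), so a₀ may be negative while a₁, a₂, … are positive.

-742 = -2×425 + 108
425 = 3×108 + 101
108 = 1×101 + 7
101 = 14×7 + 3
7 = 2×3 + 1
3 = 3×1 + 0  (stop)
So -742/425 = [-2; 3, 1, 14, 2, 3].

[-2; 3, 1, 14, 2, 3]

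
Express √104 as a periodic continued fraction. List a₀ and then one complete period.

a₀ = ⌊√104⌋ = 10.
With m₀=0, d₀=1 and mₖ₊₁ = dₖaₖ − mₖ, dₖ₊₁ = (n − mₖ₊₁²)/dₖ, aₖ₊₁ = ⌊(a₀+mₖ₊₁)/dₖ₊₁⌋:
  k=1: m=10, d=4, a=5
  k=2: m=10, d=1, a=20
d=1 and a=2a₀=20 at k=2, so the next step gives (m, d) = (10, 4) again — its k=1 value — and the period has length 2.

[10; 5, 20]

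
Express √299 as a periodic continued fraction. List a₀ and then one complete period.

[17; 3, 2, 3, 34]

a₀ = ⌊√299⌋ = 17.
With m₀=0, d₀=1 and mₖ₊₁ = dₖaₖ − mₖ, dₖ₊₁ = (n − mₖ₊₁²)/dₖ, aₖ₊₁ = ⌊(a₀+mₖ₊₁)/dₖ₊₁⌋:
  k=1: m=17, d=10, a=3
  k=2: m=13, d=13, a=2
  k=3: m=13, d=10, a=3
  k=4: m=17, d=1, a=34
d=1 and a=2a₀=34 at k=4, so the next step gives (m, d) = (17, 10) again — its k=1 value — and the period has length 4.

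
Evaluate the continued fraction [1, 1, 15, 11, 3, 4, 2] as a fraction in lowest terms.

10226/5277

Fold from the inside: start with 2/1.
  4 + 1/2 = 9/2
  3 + 2/9 = 29/9
  11 + 9/29 = 328/29
  15 + 29/328 = 4949/328
  1 + 328/4949 = 5277/4949
  1 + 4949/5277 = 10226/5277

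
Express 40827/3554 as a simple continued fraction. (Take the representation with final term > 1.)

[11; 2, 19, 1, 2, 3, 1, 6]

40827 = 11*3554 + 1733
3554 = 2*1733 + 88
1733 = 19*88 + 61
88 = 1*61 + 27
61 = 2*27 + 7
27 = 3*7 + 6
7 = 1*6 + 1
6 = 6*1 + 0  (stop)
So 40827/3554 = [11; 2, 19, 1, 2, 3, 1, 6].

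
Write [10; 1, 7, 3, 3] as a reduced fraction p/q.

903/83

Using pₖ = aₖpₖ₋₁ + pₖ₋₂ and qₖ = aₖqₖ₋₁ + qₖ₋₂:
  k=0: a=10, p=10, q=1
  k=1: a=1, p=11, q=1
  k=2: a=7, p=87, q=8
  k=3: a=3, p=272, q=25
  k=4: a=3, p=903, q=83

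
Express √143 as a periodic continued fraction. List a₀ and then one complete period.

a₀ = ⌊√143⌋ = 11.
With m₀=0, d₀=1 and mₖ₊₁ = dₖaₖ − mₖ, dₖ₊₁ = (n − mₖ₊₁²)/dₖ, aₖ₊₁ = ⌊(a₀+mₖ₊₁)/dₖ₊₁⌋:
  k=1: m=11, d=22, a=1
  k=2: m=11, d=1, a=22
d=1 and a=2a₀=22 at k=2, so the next step gives (m, d) = (11, 22) again — its k=1 value — and the period has length 2.

[11; 1, 22]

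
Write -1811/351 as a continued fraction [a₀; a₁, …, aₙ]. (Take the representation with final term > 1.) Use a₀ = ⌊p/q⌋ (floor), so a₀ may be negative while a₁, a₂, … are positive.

[-6; 1, 5, 3, 1, 2, 1, 3]

-1811 = -6·351 + 295
351 = 1·295 + 56
295 = 5·56 + 15
56 = 3·15 + 11
15 = 1·11 + 4
11 = 2·4 + 3
4 = 1·3 + 1
3 = 3·1 + 0  (stop)
So -1811/351 = [-6; 1, 5, 3, 1, 2, 1, 3].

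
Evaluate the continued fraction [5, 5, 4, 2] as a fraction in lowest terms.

244/47

Using pₖ = aₖpₖ₋₁ + pₖ₋₂ and qₖ = aₖqₖ₋₁ + qₖ₋₂:
  k=0: a=5, p=5, q=1
  k=1: a=5, p=26, q=5
  k=2: a=4, p=109, q=21
  k=3: a=2, p=244, q=47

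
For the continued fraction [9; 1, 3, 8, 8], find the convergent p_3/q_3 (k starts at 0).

322/33

Using pₖ = aₖpₖ₋₁ + pₖ₋₂, qₖ = aₖqₖ₋₁ + qₖ₋₂ (with p₋₁=1, p₋₂=0, q₋₁=0, q₋₂=1):
  k=0: a=9, p=9, q=1
  k=1: a=1, p=10, q=1
  k=2: a=3, p=39, q=4
  k=3: a=8, p=322, q=33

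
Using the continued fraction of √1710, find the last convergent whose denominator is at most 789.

√1710 = [41; 2, 1, 5, 4, 5, 1, 2, 82, …] (period length 8).
Convergents:
  p_0/q_0 = 41/1
  p_1/q_1 = 83/2
  p_2/q_2 = 124/3
  p_3/q_3 = 703/17
  p_4/q_4 = 2936/71
  p_5/q_5 = 15383/372
  p_6/q_6 = 18319/443
  p_7/q_7 = 52021/1258
q_6 = 443 ≤ 789 < 1258 = q_7, so the answer is 18319/443.

18319/443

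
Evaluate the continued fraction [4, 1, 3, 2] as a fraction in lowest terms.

Using pₖ = aₖpₖ₋₁ + pₖ₋₂ and qₖ = aₖqₖ₋₁ + qₖ₋₂:
  k=0: a=4, p=4, q=1
  k=1: a=1, p=5, q=1
  k=2: a=3, p=19, q=4
  k=3: a=2, p=43, q=9

43/9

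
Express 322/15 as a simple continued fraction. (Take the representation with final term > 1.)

322 = 21·15 + 7
15 = 2·7 + 1
7 = 7·1 + 0  (stop)
So 322/15 = [21; 2, 7].

[21; 2, 7]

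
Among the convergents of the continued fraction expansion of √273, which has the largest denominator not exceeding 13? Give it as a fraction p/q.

√273 = [16; 1, 1, 10, 1, 1, 32, …] (period length 6).
Convergents:
  p_0/q_0 = 16/1
  p_1/q_1 = 17/1
  p_2/q_2 = 33/2
  p_3/q_3 = 347/21
q_2 = 2 ≤ 13 < 21 = q_3, so the answer is 33/2.

33/2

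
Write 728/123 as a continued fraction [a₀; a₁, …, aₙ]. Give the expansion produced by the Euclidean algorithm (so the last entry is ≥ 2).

[5; 1, 11, 3, 3]

728 = 5·123 + 113
123 = 1·113 + 10
113 = 11·10 + 3
10 = 3·3 + 1
3 = 3·1 + 0  (stop)
So 728/123 = [5; 1, 11, 3, 3].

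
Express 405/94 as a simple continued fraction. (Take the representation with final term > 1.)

[4; 3, 4, 7]

405 = 4*94 + 29
94 = 3*29 + 7
29 = 4*7 + 1
7 = 7*1 + 0  (stop)
So 405/94 = [4; 3, 4, 7].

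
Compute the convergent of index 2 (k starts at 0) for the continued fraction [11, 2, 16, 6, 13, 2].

379/33

Using pₖ = aₖpₖ₋₁ + pₖ₋₂, qₖ = aₖqₖ₋₁ + qₖ₋₂ (with p₋₁=1, p₋₂=0, q₋₁=0, q₋₂=1):
  k=0: a=11, p=11, q=1
  k=1: a=2, p=23, q=2
  k=2: a=16, p=379, q=33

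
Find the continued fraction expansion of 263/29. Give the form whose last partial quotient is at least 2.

263 = 9·29 + 2
29 = 14·2 + 1
2 = 2·1 + 0  (stop)
So 263/29 = [9; 14, 2].

[9; 14, 2]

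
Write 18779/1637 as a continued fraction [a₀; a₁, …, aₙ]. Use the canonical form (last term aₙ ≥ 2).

[11; 2, 8, 3, 3, 9]

18779 = 11*1637 + 772
1637 = 2*772 + 93
772 = 8*93 + 28
93 = 3*28 + 9
28 = 3*9 + 1
9 = 9*1 + 0  (stop)
So 18779/1637 = [11; 2, 8, 3, 3, 9].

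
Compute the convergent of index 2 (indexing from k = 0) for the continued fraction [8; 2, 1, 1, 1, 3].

25/3

Using pₖ = aₖpₖ₋₁ + pₖ₋₂, qₖ = aₖqₖ₋₁ + qₖ₋₂ (with p₋₁=1, p₋₂=0, q₋₁=0, q₋₂=1):
  k=0: a=8, p=8, q=1
  k=1: a=2, p=17, q=2
  k=2: a=1, p=25, q=3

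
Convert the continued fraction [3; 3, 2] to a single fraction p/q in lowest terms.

23/7

Fold from the inside: start with 2/1.
  3 + 1/2 = 7/2
  3 + 2/7 = 23/7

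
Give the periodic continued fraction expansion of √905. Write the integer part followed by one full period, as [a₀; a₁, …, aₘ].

a₀ = ⌊√905⌋ = 30.
With m₀=0, d₀=1 and mₖ₊₁ = dₖaₖ − mₖ, dₖ₊₁ = (n − mₖ₊₁²)/dₖ, aₖ₊₁ = ⌊(a₀+mₖ₊₁)/dₖ₊₁⌋:
  k=1: m=30, d=5, a=12
  k=2: m=30, d=1, a=60
d=1 and a=2a₀=60 at k=2, so the next step gives (m, d) = (30, 5) again — its k=1 value — and the period has length 2.

[30; 12, 60]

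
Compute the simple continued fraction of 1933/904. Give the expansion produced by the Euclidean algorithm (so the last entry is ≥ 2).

1933 = 2·904 + 125
904 = 7·125 + 29
125 = 4·29 + 9
29 = 3·9 + 2
9 = 4·2 + 1
2 = 2·1 + 0  (stop)
So 1933/904 = [2; 7, 4, 3, 4, 2].

[2; 7, 4, 3, 4, 2]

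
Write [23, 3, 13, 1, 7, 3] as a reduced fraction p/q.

Using pₖ = aₖpₖ₋₁ + pₖ₋₂ and qₖ = aₖqₖ₋₁ + qₖ₋₂:
  k=0: a=23, p=23, q=1
  k=1: a=3, p=70, q=3
  k=2: a=13, p=933, q=40
  k=3: a=1, p=1003, q=43
  k=4: a=7, p=7954, q=341
  k=5: a=3, p=24865, q=1066

24865/1066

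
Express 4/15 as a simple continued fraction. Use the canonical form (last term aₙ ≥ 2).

4 = 0*15 + 4
15 = 3*4 + 3
4 = 1*3 + 1
3 = 3*1 + 0  (stop)
So 4/15 = [0; 3, 1, 3].

[0; 3, 1, 3]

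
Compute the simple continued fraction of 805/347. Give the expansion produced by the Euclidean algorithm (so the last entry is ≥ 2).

[2; 3, 7, 1, 13]

805 = 2*347 + 111
347 = 3*111 + 14
111 = 7*14 + 13
14 = 1*13 + 1
13 = 13*1 + 0  (stop)
So 805/347 = [2; 3, 7, 1, 13].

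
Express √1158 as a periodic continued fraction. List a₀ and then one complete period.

a₀ = ⌊√1158⌋ = 34.
With m₀=0, d₀=1 and mₖ₊₁ = dₖaₖ − mₖ, dₖ₊₁ = (n − mₖ₊₁²)/dₖ, aₖ₊₁ = ⌊(a₀+mₖ₊₁)/dₖ₊₁⌋:
  k=1: m=34, d=2, a=34
  k=2: m=34, d=1, a=68
d=1 and a=2a₀=68 at k=2, so the next step gives (m, d) = (34, 2) again — its k=1 value — and the period has length 2.

[34; 34, 68]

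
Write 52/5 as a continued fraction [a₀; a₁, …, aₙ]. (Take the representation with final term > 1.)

[10; 2, 2]

52 = 10·5 + 2
5 = 2·2 + 1
2 = 2·1 + 0  (stop)
So 52/5 = [10; 2, 2].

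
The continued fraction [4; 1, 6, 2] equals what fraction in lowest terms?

73/15

Using pₖ = aₖpₖ₋₁ + pₖ₋₂ and qₖ = aₖqₖ₋₁ + qₖ₋₂:
  k=0: a=4, p=4, q=1
  k=1: a=1, p=5, q=1
  k=2: a=6, p=34, q=7
  k=3: a=2, p=73, q=15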